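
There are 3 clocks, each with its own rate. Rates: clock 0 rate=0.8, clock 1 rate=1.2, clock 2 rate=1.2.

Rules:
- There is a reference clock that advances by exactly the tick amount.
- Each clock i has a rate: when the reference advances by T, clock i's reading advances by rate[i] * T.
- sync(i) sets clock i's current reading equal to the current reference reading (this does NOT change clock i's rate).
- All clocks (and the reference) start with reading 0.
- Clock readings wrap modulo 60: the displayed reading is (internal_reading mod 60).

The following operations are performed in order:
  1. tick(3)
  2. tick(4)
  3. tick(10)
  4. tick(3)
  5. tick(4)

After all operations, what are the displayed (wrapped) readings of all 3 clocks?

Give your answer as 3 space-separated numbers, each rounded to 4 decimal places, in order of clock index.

After op 1 tick(3): ref=3.0000 raw=[2.4000 3.6000 3.6000]
After op 2 tick(4): ref=7.0000 raw=[5.6000 8.4000 8.4000]
After op 3 tick(10): ref=17.0000 raw=[13.6000 20.4000 20.4000]
After op 4 tick(3): ref=20.0000 raw=[16.0000 24.0000 24.0000]
After op 5 tick(4): ref=24.0000 raw=[19.2000 28.8000 28.8000]
Wrap final raw readings (mod 60): 19.2000 mod 60 = 19.2000; 28.8000 mod 60 = 28.8000; 28.8000 mod 60 = 28.8000

Answer: 19.2000 28.8000 28.8000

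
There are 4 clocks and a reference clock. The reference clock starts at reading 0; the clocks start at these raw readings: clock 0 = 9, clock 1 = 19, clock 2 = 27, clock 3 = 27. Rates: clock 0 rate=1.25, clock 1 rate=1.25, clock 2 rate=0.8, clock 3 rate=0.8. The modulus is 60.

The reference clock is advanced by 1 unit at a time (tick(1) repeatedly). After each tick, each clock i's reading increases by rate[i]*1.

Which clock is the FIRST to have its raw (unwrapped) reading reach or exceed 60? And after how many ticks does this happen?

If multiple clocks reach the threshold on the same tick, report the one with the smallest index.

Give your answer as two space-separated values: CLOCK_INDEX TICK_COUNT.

Answer: 1 33

Derivation:
clock 0: start=9, rate=1.25, needs 60-9 = 51; ticks = ceil(51/1.25) = ceil(40.8000) = 41; reading at tick 41 = 9 + 1.25*41 = 60.2500
clock 1: start=19, rate=1.25, needs 60-19 = 41; ticks = ceil(41/1.25) = ceil(32.8000) = 33; reading at tick 33 = 19 + 1.25*33 = 60.2500
clock 2: start=27, rate=0.8, needs 60-27 = 33; ticks = ceil(33/0.8) = ceil(41.2500) = 42; reading at tick 42 = 27 + 0.8*42 = 60.6000
clock 3: start=27, rate=0.8, needs 60-27 = 33; ticks = ceil(33/0.8) = ceil(41.2500) = 42; reading at tick 42 = 27 + 0.8*42 = 60.6000
Minimum tick count = 33; winners = [1]; smallest index = 1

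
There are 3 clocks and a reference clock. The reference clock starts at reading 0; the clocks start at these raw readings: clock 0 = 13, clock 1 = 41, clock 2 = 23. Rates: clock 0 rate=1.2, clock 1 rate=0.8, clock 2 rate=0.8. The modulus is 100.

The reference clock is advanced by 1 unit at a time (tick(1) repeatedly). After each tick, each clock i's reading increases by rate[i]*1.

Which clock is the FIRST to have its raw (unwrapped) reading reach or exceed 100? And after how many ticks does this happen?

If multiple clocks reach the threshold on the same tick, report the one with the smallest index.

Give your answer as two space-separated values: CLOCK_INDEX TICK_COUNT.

Answer: 0 73

Derivation:
clock 0: start=13, rate=1.2, needs 100-13 = 87; ticks = ceil(87/1.2) = ceil(72.5000) = 73; reading at tick 73 = 13 + 1.2*73 = 100.6000
clock 1: start=41, rate=0.8, needs 100-41 = 59; ticks = ceil(59/0.8) = ceil(73.7500) = 74; reading at tick 74 = 41 + 0.8*74 = 100.2000
clock 2: start=23, rate=0.8, needs 100-23 = 77; ticks = ceil(77/0.8) = ceil(96.2500) = 97; reading at tick 97 = 23 + 0.8*97 = 100.6000
Minimum tick count = 73; winners = [0]; smallest index = 0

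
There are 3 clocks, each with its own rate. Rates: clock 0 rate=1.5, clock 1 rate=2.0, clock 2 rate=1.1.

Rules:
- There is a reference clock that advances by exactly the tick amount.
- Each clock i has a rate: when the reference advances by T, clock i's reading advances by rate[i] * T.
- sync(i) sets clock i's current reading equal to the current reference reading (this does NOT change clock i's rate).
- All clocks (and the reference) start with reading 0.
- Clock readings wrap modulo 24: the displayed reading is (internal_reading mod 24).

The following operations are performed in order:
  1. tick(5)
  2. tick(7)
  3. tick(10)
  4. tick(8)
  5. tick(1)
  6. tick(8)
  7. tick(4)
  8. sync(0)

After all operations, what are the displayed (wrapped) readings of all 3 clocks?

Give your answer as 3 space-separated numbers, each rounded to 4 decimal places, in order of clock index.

After op 1 tick(5): ref=5.0000 raw=[7.5000 10.0000 5.5000]
After op 2 tick(7): ref=12.0000 raw=[18.0000 24.0000 13.2000]
After op 3 tick(10): ref=22.0000 raw=[33.0000 44.0000 24.2000]
After op 4 tick(8): ref=30.0000 raw=[45.0000 60.0000 33.0000]
After op 5 tick(1): ref=31.0000 raw=[46.5000 62.0000 34.1000]
After op 6 tick(8): ref=39.0000 raw=[58.5000 78.0000 42.9000]
After op 7 tick(4): ref=43.0000 raw=[64.5000 86.0000 47.3000]
After op 8 sync(0): ref=43.0000 raw=[43.0000 86.0000 47.3000]
Wrap final raw readings (mod 24): 43.0000 mod 24 = 19.0000; 86.0000 mod 24 = 14.0000; 47.3000 mod 24 = 23.3000

Answer: 19.0000 14.0000 23.3000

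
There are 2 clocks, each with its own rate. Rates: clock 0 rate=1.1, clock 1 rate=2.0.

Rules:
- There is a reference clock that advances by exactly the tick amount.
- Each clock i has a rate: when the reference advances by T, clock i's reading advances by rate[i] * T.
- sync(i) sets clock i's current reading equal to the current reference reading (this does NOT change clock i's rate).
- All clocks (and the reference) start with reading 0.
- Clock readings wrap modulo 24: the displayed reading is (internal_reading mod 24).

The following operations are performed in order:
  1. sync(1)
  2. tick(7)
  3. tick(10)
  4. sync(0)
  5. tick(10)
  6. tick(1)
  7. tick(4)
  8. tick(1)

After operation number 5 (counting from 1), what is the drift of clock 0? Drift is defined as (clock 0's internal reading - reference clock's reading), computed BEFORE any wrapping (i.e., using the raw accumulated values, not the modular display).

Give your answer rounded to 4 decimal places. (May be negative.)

After op 1 sync(1): ref=0.0000 raw=[0.0000 0.0000]
After op 2 tick(7): ref=7.0000 raw=[7.7000 14.0000]
After op 3 tick(10): ref=17.0000 raw=[18.7000 34.0000]
After op 4 sync(0): ref=17.0000 raw=[17.0000 34.0000]
After op 5 tick(10): ref=27.0000 raw=[28.0000 54.0000]
Drift of clock 0 after op 5: 28.0000 - 27.0000 = 1.0000

Answer: 1.0000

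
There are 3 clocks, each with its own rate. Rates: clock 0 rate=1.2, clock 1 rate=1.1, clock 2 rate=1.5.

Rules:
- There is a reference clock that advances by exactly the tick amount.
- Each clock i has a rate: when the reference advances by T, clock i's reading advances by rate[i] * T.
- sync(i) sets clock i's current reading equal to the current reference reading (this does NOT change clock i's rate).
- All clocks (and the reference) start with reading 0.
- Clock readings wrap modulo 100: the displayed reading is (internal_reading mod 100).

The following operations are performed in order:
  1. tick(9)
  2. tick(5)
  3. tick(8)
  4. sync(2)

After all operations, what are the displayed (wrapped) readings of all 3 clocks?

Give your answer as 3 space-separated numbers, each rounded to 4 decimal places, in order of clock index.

Answer: 26.4000 24.2000 22.0000

Derivation:
After op 1 tick(9): ref=9.0000 raw=[10.8000 9.9000 13.5000]
After op 2 tick(5): ref=14.0000 raw=[16.8000 15.4000 21.0000]
After op 3 tick(8): ref=22.0000 raw=[26.4000 24.2000 33.0000]
After op 4 sync(2): ref=22.0000 raw=[26.4000 24.2000 22.0000]
Wrap final raw readings (mod 100): 26.4000 mod 100 = 26.4000; 24.2000 mod 100 = 24.2000; 22.0000 mod 100 = 22.0000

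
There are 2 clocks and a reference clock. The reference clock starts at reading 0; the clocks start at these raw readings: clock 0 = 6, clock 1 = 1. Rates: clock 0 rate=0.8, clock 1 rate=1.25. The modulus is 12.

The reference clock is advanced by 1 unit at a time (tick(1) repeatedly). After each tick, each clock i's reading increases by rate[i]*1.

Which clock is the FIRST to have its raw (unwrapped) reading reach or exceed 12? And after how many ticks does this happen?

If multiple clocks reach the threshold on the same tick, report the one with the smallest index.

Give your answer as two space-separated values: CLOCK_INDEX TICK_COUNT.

clock 0: start=6, rate=0.8, needs 12-6 = 6; ticks = ceil(6/0.8) = ceil(7.5000) = 8; reading at tick 8 = 6 + 0.8*8 = 12.4000
clock 1: start=1, rate=1.25, needs 12-1 = 11; ticks = ceil(11/1.25) = ceil(8.8000) = 9; reading at tick 9 = 1 + 1.25*9 = 12.2500
Minimum tick count = 8; winners = [0]; smallest index = 0

Answer: 0 8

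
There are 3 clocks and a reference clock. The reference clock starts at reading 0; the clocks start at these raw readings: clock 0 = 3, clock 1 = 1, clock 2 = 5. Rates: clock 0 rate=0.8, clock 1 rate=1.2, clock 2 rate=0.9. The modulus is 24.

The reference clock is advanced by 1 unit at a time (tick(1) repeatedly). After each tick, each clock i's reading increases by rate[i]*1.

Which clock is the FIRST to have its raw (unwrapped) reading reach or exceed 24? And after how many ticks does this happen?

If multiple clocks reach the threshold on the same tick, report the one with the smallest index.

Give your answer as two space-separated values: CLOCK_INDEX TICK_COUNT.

Answer: 1 20

Derivation:
clock 0: start=3, rate=0.8, needs 24-3 = 21; ticks = ceil(21/0.8) = ceil(26.2500) = 27; reading at tick 27 = 3 + 0.8*27 = 24.6000
clock 1: start=1, rate=1.2, needs 24-1 = 23; ticks = ceil(23/1.2) = ceil(19.1667) = 20; reading at tick 20 = 1 + 1.2*20 = 25.0000
clock 2: start=5, rate=0.9, needs 24-5 = 19; ticks = ceil(19/0.9) = ceil(21.1111) = 22; reading at tick 22 = 5 + 0.9*22 = 24.8000
Minimum tick count = 20; winners = [1]; smallest index = 1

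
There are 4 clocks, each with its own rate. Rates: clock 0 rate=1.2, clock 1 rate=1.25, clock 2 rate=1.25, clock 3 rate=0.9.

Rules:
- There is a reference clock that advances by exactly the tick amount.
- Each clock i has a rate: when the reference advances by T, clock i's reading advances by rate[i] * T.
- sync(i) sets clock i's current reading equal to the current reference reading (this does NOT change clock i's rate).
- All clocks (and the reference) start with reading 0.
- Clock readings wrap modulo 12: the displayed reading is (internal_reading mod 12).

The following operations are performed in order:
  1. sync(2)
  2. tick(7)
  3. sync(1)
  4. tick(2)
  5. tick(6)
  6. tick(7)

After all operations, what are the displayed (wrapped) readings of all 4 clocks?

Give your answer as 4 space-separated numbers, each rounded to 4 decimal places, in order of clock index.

After op 1 sync(2): ref=0.0000 raw=[0.0000 0.0000 0.0000 0.0000]
After op 2 tick(7): ref=7.0000 raw=[8.4000 8.7500 8.7500 6.3000]
After op 3 sync(1): ref=7.0000 raw=[8.4000 7.0000 8.7500 6.3000]
After op 4 tick(2): ref=9.0000 raw=[10.8000 9.5000 11.2500 8.1000]
After op 5 tick(6): ref=15.0000 raw=[18.0000 17.0000 18.7500 13.5000]
After op 6 tick(7): ref=22.0000 raw=[26.4000 25.7500 27.5000 19.8000]
Wrap final raw readings (mod 12): 26.4000 mod 12 = 2.4000; 25.7500 mod 12 = 1.7500; 27.5000 mod 12 = 3.5000; 19.8000 mod 12 = 7.8000

Answer: 2.4000 1.7500 3.5000 7.8000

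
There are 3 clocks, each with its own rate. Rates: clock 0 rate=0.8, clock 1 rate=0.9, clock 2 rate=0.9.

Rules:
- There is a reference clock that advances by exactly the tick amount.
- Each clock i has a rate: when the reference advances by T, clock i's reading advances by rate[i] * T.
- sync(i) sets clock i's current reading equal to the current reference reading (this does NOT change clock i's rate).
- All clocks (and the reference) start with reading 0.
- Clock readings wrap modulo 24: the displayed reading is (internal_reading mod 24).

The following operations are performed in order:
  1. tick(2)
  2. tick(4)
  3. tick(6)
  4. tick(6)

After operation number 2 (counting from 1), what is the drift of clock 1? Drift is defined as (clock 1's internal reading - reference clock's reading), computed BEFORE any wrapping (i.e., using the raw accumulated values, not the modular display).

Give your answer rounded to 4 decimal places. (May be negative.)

After op 1 tick(2): ref=2.0000 raw=[1.6000 1.8000 1.8000]
After op 2 tick(4): ref=6.0000 raw=[4.8000 5.4000 5.4000]
Drift of clock 1 after op 2: 5.4000 - 6.0000 = -0.6000

Answer: -0.6000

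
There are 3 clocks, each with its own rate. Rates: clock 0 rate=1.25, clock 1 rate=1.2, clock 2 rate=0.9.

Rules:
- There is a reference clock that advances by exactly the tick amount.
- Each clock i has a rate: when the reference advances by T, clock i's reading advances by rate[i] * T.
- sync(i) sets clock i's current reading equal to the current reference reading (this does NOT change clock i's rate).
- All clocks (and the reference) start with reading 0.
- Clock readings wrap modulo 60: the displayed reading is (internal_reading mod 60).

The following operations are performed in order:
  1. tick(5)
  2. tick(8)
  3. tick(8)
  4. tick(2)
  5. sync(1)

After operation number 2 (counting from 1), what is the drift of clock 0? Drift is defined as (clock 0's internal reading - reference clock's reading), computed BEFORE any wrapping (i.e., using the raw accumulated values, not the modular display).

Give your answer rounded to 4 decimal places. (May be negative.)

Answer: 3.2500

Derivation:
After op 1 tick(5): ref=5.0000 raw=[6.2500 6.0000 4.5000]
After op 2 tick(8): ref=13.0000 raw=[16.2500 15.6000 11.7000]
Drift of clock 0 after op 2: 16.2500 - 13.0000 = 3.2500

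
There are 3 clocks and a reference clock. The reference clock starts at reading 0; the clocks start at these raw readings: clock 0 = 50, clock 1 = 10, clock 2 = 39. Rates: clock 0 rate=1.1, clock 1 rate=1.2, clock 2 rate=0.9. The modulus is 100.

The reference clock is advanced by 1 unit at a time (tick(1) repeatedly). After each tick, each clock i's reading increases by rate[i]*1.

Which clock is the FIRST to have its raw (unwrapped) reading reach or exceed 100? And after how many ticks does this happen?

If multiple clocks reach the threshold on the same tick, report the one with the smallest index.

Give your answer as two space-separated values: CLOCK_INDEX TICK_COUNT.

Answer: 0 46

Derivation:
clock 0: start=50, rate=1.1, needs 100-50 = 50; ticks = ceil(50/1.1) = ceil(45.4545) = 46; reading at tick 46 = 50 + 1.1*46 = 100.6000
clock 1: start=10, rate=1.2, needs 100-10 = 90; ticks = ceil(90/1.2) = ceil(75.0000) = 75; reading at tick 75 = 10 + 1.2*75 = 100.0000
clock 2: start=39, rate=0.9, needs 100-39 = 61; ticks = ceil(61/0.9) = ceil(67.7778) = 68; reading at tick 68 = 39 + 0.9*68 = 100.2000
Minimum tick count = 46; winners = [0]; smallest index = 0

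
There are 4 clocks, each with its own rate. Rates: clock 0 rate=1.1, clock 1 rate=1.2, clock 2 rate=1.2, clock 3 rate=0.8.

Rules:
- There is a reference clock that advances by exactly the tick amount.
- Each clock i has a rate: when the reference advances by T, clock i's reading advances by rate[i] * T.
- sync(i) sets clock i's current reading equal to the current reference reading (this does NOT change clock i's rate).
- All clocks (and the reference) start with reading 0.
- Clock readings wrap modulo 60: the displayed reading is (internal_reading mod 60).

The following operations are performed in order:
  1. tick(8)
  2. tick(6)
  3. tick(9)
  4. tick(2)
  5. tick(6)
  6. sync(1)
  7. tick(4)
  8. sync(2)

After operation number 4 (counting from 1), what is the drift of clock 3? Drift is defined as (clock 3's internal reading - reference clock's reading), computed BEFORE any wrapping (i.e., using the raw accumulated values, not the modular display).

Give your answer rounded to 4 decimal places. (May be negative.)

After op 1 tick(8): ref=8.0000 raw=[8.8000 9.6000 9.6000 6.4000]
After op 2 tick(6): ref=14.0000 raw=[15.4000 16.8000 16.8000 11.2000]
After op 3 tick(9): ref=23.0000 raw=[25.3000 27.6000 27.6000 18.4000]
After op 4 tick(2): ref=25.0000 raw=[27.5000 30.0000 30.0000 20.0000]
Drift of clock 3 after op 4: 20.0000 - 25.0000 = -5.0000

Answer: -5.0000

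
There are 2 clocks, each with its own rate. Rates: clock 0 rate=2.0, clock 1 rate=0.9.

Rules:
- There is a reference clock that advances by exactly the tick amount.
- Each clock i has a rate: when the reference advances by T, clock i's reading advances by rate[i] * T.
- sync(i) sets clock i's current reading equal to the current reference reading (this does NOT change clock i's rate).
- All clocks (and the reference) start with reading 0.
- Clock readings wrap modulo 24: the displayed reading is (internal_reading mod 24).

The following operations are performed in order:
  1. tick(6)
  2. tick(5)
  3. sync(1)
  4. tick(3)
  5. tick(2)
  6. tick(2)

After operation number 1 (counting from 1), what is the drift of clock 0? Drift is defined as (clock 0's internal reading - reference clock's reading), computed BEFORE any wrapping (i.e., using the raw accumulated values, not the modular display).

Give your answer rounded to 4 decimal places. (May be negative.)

After op 1 tick(6): ref=6.0000 raw=[12.0000 5.4000]
Drift of clock 0 after op 1: 12.0000 - 6.0000 = 6.0000

Answer: 6.0000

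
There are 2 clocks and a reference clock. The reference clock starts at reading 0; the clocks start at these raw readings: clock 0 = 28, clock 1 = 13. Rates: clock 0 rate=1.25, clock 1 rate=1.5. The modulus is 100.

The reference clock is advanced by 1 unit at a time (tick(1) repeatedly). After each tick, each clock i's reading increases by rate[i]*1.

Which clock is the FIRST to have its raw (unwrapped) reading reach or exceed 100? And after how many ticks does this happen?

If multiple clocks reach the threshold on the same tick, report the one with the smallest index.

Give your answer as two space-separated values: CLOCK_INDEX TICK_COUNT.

Answer: 0 58

Derivation:
clock 0: start=28, rate=1.25, needs 100-28 = 72; ticks = ceil(72/1.25) = ceil(57.6000) = 58; reading at tick 58 = 28 + 1.25*58 = 100.5000
clock 1: start=13, rate=1.5, needs 100-13 = 87; ticks = ceil(87/1.5) = ceil(58.0000) = 58; reading at tick 58 = 13 + 1.5*58 = 100.0000
Minimum tick count = 58; winners = [0, 1]; smallest index = 0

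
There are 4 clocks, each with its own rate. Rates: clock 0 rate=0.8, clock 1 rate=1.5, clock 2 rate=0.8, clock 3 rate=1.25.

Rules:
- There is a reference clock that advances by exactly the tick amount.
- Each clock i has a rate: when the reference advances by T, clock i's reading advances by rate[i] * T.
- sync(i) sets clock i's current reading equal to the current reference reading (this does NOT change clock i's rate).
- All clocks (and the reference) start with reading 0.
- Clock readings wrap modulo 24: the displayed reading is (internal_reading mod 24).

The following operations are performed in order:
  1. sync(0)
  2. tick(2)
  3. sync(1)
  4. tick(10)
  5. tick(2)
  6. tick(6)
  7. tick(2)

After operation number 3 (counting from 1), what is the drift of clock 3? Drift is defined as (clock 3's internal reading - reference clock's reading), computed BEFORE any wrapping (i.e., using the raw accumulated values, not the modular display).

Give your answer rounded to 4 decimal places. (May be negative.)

Answer: 0.5000

Derivation:
After op 1 sync(0): ref=0.0000 raw=[0.0000 0.0000 0.0000 0.0000]
After op 2 tick(2): ref=2.0000 raw=[1.6000 3.0000 1.6000 2.5000]
After op 3 sync(1): ref=2.0000 raw=[1.6000 2.0000 1.6000 2.5000]
Drift of clock 3 after op 3: 2.5000 - 2.0000 = 0.5000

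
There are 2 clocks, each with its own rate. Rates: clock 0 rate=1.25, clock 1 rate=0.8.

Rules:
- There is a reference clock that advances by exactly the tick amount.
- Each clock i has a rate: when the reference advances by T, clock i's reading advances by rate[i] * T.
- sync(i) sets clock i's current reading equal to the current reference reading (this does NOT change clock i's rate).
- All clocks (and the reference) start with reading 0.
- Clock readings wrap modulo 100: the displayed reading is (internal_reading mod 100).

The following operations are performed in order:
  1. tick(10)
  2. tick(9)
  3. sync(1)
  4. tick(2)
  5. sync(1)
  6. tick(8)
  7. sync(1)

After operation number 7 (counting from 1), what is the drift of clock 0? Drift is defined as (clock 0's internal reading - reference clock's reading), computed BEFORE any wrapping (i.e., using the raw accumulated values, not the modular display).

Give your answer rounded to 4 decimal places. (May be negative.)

After op 1 tick(10): ref=10.0000 raw=[12.5000 8.0000]
After op 2 tick(9): ref=19.0000 raw=[23.7500 15.2000]
After op 3 sync(1): ref=19.0000 raw=[23.7500 19.0000]
After op 4 tick(2): ref=21.0000 raw=[26.2500 20.6000]
After op 5 sync(1): ref=21.0000 raw=[26.2500 21.0000]
After op 6 tick(8): ref=29.0000 raw=[36.2500 27.4000]
After op 7 sync(1): ref=29.0000 raw=[36.2500 29.0000]
Drift of clock 0 after op 7: 36.2500 - 29.0000 = 7.2500

Answer: 7.2500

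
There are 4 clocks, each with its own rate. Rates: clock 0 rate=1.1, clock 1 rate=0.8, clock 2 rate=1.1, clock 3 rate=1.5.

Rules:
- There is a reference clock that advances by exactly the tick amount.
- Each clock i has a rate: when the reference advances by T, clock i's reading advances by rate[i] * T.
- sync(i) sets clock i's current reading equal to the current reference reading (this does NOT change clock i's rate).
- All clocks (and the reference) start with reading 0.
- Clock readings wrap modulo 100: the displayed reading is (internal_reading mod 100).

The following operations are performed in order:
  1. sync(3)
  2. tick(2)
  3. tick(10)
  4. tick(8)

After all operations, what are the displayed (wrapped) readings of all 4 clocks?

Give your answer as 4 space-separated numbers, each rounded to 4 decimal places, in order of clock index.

After op 1 sync(3): ref=0.0000 raw=[0.0000 0.0000 0.0000 0.0000]
After op 2 tick(2): ref=2.0000 raw=[2.2000 1.6000 2.2000 3.0000]
After op 3 tick(10): ref=12.0000 raw=[13.2000 9.6000 13.2000 18.0000]
After op 4 tick(8): ref=20.0000 raw=[22.0000 16.0000 22.0000 30.0000]
Wrap final raw readings (mod 100): 22.0000 mod 100 = 22.0000; 16.0000 mod 100 = 16.0000; 22.0000 mod 100 = 22.0000; 30.0000 mod 100 = 30.0000

Answer: 22.0000 16.0000 22.0000 30.0000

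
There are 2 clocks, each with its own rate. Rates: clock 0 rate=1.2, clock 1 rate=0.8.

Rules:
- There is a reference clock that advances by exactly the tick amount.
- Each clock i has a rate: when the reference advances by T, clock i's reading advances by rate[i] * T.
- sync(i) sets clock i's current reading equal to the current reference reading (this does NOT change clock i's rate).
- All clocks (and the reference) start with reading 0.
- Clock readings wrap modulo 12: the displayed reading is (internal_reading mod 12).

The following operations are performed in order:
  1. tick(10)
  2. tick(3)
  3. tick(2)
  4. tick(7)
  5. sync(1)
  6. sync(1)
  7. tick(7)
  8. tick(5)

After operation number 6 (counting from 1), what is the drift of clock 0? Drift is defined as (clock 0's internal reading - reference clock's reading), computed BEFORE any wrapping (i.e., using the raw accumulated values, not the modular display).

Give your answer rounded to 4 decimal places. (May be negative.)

Answer: 4.4000

Derivation:
After op 1 tick(10): ref=10.0000 raw=[12.0000 8.0000]
After op 2 tick(3): ref=13.0000 raw=[15.6000 10.4000]
After op 3 tick(2): ref=15.0000 raw=[18.0000 12.0000]
After op 4 tick(7): ref=22.0000 raw=[26.4000 17.6000]
After op 5 sync(1): ref=22.0000 raw=[26.4000 22.0000]
After op 6 sync(1): ref=22.0000 raw=[26.4000 22.0000]
Drift of clock 0 after op 6: 26.4000 - 22.0000 = 4.4000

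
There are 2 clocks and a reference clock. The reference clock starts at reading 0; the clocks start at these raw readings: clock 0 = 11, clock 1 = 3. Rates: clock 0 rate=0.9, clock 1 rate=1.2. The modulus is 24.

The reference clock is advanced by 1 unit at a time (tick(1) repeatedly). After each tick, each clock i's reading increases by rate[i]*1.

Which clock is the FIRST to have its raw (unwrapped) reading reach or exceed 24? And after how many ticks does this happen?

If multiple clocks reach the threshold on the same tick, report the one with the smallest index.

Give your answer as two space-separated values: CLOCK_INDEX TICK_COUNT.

clock 0: start=11, rate=0.9, needs 24-11 = 13; ticks = ceil(13/0.9) = ceil(14.4444) = 15; reading at tick 15 = 11 + 0.9*15 = 24.5000
clock 1: start=3, rate=1.2, needs 24-3 = 21; ticks = ceil(21/1.2) = ceil(17.5000) = 18; reading at tick 18 = 3 + 1.2*18 = 24.6000
Minimum tick count = 15; winners = [0]; smallest index = 0

Answer: 0 15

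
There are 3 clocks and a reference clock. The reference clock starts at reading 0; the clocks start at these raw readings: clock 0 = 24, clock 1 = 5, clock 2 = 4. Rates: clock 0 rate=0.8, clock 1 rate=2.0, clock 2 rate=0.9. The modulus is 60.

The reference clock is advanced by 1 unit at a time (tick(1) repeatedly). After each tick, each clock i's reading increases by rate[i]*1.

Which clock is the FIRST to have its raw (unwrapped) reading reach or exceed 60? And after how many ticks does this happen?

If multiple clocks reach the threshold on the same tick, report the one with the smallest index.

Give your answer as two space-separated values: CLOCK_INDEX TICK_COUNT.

clock 0: start=24, rate=0.8, needs 60-24 = 36; ticks = ceil(36/0.8) = ceil(45.0000) = 45; reading at tick 45 = 24 + 0.8*45 = 60.0000
clock 1: start=5, rate=2.0, needs 60-5 = 55; ticks = ceil(55/2.0) = ceil(27.5000) = 28; reading at tick 28 = 5 + 2.0*28 = 61.0000
clock 2: start=4, rate=0.9, needs 60-4 = 56; ticks = ceil(56/0.9) = ceil(62.2222) = 63; reading at tick 63 = 4 + 0.9*63 = 60.7000
Minimum tick count = 28; winners = [1]; smallest index = 1

Answer: 1 28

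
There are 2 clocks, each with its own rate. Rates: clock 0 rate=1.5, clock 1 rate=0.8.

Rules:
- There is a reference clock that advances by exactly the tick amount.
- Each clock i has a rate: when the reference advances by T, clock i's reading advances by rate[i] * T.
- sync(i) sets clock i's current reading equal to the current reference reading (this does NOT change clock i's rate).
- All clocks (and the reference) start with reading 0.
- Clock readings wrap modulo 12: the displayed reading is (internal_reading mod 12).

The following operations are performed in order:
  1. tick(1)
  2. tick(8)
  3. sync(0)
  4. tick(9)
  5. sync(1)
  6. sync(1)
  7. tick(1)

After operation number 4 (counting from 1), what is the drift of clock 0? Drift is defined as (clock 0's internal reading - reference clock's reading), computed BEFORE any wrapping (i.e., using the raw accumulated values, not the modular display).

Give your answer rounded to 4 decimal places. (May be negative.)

After op 1 tick(1): ref=1.0000 raw=[1.5000 0.8000]
After op 2 tick(8): ref=9.0000 raw=[13.5000 7.2000]
After op 3 sync(0): ref=9.0000 raw=[9.0000 7.2000]
After op 4 tick(9): ref=18.0000 raw=[22.5000 14.4000]
Drift of clock 0 after op 4: 22.5000 - 18.0000 = 4.5000

Answer: 4.5000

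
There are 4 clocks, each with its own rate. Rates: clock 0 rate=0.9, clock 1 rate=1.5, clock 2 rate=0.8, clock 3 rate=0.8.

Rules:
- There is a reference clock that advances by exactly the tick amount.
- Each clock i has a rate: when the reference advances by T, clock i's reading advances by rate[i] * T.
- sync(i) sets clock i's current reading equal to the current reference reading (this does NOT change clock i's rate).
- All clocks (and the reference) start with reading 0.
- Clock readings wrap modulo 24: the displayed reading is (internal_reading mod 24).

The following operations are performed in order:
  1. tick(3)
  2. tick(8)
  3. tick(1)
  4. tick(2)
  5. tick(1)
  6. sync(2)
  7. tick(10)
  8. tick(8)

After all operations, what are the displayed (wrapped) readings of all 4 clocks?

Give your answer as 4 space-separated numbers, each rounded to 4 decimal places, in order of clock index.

Answer: 5.7000 1.5000 5.4000 2.4000

Derivation:
After op 1 tick(3): ref=3.0000 raw=[2.7000 4.5000 2.4000 2.4000]
After op 2 tick(8): ref=11.0000 raw=[9.9000 16.5000 8.8000 8.8000]
After op 3 tick(1): ref=12.0000 raw=[10.8000 18.0000 9.6000 9.6000]
After op 4 tick(2): ref=14.0000 raw=[12.6000 21.0000 11.2000 11.2000]
After op 5 tick(1): ref=15.0000 raw=[13.5000 22.5000 12.0000 12.0000]
After op 6 sync(2): ref=15.0000 raw=[13.5000 22.5000 15.0000 12.0000]
After op 7 tick(10): ref=25.0000 raw=[22.5000 37.5000 23.0000 20.0000]
After op 8 tick(8): ref=33.0000 raw=[29.7000 49.5000 29.4000 26.4000]
Wrap final raw readings (mod 24): 29.7000 mod 24 = 5.7000; 49.5000 mod 24 = 1.5000; 29.4000 mod 24 = 5.4000; 26.4000 mod 24 = 2.4000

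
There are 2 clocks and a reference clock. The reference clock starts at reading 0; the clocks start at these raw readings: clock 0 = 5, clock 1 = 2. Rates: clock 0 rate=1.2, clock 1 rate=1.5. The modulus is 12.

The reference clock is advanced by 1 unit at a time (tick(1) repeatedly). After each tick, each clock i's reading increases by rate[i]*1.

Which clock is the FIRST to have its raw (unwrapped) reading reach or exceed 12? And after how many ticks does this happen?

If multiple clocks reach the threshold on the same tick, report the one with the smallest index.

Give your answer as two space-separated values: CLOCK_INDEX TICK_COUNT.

clock 0: start=5, rate=1.2, needs 12-5 = 7; ticks = ceil(7/1.2) = ceil(5.8333) = 6; reading at tick 6 = 5 + 1.2*6 = 12.2000
clock 1: start=2, rate=1.5, needs 12-2 = 10; ticks = ceil(10/1.5) = ceil(6.6667) = 7; reading at tick 7 = 2 + 1.5*7 = 12.5000
Minimum tick count = 6; winners = [0]; smallest index = 0

Answer: 0 6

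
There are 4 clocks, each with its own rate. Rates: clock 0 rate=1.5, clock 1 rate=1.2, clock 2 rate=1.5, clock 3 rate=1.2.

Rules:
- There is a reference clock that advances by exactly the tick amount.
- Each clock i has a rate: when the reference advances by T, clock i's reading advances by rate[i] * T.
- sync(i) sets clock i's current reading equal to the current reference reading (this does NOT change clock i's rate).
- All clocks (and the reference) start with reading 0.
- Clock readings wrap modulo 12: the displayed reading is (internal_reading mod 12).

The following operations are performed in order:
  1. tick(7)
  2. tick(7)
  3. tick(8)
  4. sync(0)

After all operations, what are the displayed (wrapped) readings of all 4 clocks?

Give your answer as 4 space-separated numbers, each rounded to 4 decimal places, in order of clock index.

Answer: 10.0000 2.4000 9.0000 2.4000

Derivation:
After op 1 tick(7): ref=7.0000 raw=[10.5000 8.4000 10.5000 8.4000]
After op 2 tick(7): ref=14.0000 raw=[21.0000 16.8000 21.0000 16.8000]
After op 3 tick(8): ref=22.0000 raw=[33.0000 26.4000 33.0000 26.4000]
After op 4 sync(0): ref=22.0000 raw=[22.0000 26.4000 33.0000 26.4000]
Wrap final raw readings (mod 12): 22.0000 mod 12 = 10.0000; 26.4000 mod 12 = 2.4000; 33.0000 mod 12 = 9.0000; 26.4000 mod 12 = 2.4000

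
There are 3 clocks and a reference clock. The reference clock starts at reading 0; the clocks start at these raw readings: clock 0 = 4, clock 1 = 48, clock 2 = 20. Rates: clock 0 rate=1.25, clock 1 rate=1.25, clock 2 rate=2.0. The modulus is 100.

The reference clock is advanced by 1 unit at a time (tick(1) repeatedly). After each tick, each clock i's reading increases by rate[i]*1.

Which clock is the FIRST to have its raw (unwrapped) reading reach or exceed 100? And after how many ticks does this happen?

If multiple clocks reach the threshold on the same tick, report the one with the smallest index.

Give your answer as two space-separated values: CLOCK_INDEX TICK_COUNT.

clock 0: start=4, rate=1.25, needs 100-4 = 96; ticks = ceil(96/1.25) = ceil(76.8000) = 77; reading at tick 77 = 4 + 1.25*77 = 100.2500
clock 1: start=48, rate=1.25, needs 100-48 = 52; ticks = ceil(52/1.25) = ceil(41.6000) = 42; reading at tick 42 = 48 + 1.25*42 = 100.5000
clock 2: start=20, rate=2.0, needs 100-20 = 80; ticks = ceil(80/2.0) = ceil(40.0000) = 40; reading at tick 40 = 20 + 2.0*40 = 100.0000
Minimum tick count = 40; winners = [2]; smallest index = 2

Answer: 2 40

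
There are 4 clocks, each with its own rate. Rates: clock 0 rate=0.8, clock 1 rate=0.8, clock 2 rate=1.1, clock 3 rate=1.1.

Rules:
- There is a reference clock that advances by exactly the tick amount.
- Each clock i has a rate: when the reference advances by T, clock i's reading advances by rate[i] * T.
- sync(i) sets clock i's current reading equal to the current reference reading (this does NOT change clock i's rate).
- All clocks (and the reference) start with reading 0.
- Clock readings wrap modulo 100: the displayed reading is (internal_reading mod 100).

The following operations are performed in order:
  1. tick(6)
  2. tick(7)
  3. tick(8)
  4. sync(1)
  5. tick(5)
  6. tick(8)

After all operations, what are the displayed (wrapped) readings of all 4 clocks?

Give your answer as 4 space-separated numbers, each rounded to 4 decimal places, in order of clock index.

After op 1 tick(6): ref=6.0000 raw=[4.8000 4.8000 6.6000 6.6000]
After op 2 tick(7): ref=13.0000 raw=[10.4000 10.4000 14.3000 14.3000]
After op 3 tick(8): ref=21.0000 raw=[16.8000 16.8000 23.1000 23.1000]
After op 4 sync(1): ref=21.0000 raw=[16.8000 21.0000 23.1000 23.1000]
After op 5 tick(5): ref=26.0000 raw=[20.8000 25.0000 28.6000 28.6000]
After op 6 tick(8): ref=34.0000 raw=[27.2000 31.4000 37.4000 37.4000]
Wrap final raw readings (mod 100): 27.2000 mod 100 = 27.2000; 31.4000 mod 100 = 31.4000; 37.4000 mod 100 = 37.4000; 37.4000 mod 100 = 37.4000

Answer: 27.2000 31.4000 37.4000 37.4000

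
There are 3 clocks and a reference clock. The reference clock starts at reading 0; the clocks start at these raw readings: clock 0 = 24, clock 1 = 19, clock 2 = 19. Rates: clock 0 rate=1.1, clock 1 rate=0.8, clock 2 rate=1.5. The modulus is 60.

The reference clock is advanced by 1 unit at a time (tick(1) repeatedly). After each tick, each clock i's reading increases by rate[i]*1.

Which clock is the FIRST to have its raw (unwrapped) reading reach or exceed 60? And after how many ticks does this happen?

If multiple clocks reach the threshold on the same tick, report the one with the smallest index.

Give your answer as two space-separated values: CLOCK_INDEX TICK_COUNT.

clock 0: start=24, rate=1.1, needs 60-24 = 36; ticks = ceil(36/1.1) = ceil(32.7273) = 33; reading at tick 33 = 24 + 1.1*33 = 60.3000
clock 1: start=19, rate=0.8, needs 60-19 = 41; ticks = ceil(41/0.8) = ceil(51.2500) = 52; reading at tick 52 = 19 + 0.8*52 = 60.6000
clock 2: start=19, rate=1.5, needs 60-19 = 41; ticks = ceil(41/1.5) = ceil(27.3333) = 28; reading at tick 28 = 19 + 1.5*28 = 61.0000
Minimum tick count = 28; winners = [2]; smallest index = 2

Answer: 2 28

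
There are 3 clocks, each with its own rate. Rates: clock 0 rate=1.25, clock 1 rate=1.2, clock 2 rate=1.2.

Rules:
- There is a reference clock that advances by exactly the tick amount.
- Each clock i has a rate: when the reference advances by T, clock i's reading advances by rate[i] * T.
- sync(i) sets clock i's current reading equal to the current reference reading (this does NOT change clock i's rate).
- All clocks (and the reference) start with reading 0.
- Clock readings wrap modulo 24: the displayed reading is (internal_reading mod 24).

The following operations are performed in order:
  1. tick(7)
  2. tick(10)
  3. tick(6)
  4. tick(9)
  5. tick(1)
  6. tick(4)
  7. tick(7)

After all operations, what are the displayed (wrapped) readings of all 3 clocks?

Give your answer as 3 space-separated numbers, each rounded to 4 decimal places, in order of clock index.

Answer: 7.0000 4.8000 4.8000

Derivation:
After op 1 tick(7): ref=7.0000 raw=[8.7500 8.4000 8.4000]
After op 2 tick(10): ref=17.0000 raw=[21.2500 20.4000 20.4000]
After op 3 tick(6): ref=23.0000 raw=[28.7500 27.6000 27.6000]
After op 4 tick(9): ref=32.0000 raw=[40.0000 38.4000 38.4000]
After op 5 tick(1): ref=33.0000 raw=[41.2500 39.6000 39.6000]
After op 6 tick(4): ref=37.0000 raw=[46.2500 44.4000 44.4000]
After op 7 tick(7): ref=44.0000 raw=[55.0000 52.8000 52.8000]
Wrap final raw readings (mod 24): 55.0000 mod 24 = 7.0000; 52.8000 mod 24 = 4.8000; 52.8000 mod 24 = 4.8000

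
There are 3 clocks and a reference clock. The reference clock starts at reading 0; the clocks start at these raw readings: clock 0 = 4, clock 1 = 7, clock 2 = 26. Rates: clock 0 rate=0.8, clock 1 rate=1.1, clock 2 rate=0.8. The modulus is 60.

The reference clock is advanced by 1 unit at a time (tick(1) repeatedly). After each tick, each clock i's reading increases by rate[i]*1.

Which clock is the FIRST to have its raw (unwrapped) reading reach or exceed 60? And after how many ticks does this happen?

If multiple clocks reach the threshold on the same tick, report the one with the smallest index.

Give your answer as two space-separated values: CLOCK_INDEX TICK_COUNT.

Answer: 2 43

Derivation:
clock 0: start=4, rate=0.8, needs 60-4 = 56; ticks = ceil(56/0.8) = ceil(70.0000) = 70; reading at tick 70 = 4 + 0.8*70 = 60.0000
clock 1: start=7, rate=1.1, needs 60-7 = 53; ticks = ceil(53/1.1) = ceil(48.1818) = 49; reading at tick 49 = 7 + 1.1*49 = 60.9000
clock 2: start=26, rate=0.8, needs 60-26 = 34; ticks = ceil(34/0.8) = ceil(42.5000) = 43; reading at tick 43 = 26 + 0.8*43 = 60.4000
Minimum tick count = 43; winners = [2]; smallest index = 2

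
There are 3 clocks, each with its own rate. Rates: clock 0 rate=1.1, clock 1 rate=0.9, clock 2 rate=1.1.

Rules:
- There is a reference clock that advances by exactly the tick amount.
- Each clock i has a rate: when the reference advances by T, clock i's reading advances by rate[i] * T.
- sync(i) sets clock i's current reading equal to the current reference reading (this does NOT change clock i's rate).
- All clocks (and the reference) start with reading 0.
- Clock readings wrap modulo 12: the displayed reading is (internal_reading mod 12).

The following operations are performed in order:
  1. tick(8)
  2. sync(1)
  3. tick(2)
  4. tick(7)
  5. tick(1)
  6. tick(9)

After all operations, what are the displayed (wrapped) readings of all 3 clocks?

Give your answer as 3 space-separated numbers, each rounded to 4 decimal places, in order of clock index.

After op 1 tick(8): ref=8.0000 raw=[8.8000 7.2000 8.8000]
After op 2 sync(1): ref=8.0000 raw=[8.8000 8.0000 8.8000]
After op 3 tick(2): ref=10.0000 raw=[11.0000 9.8000 11.0000]
After op 4 tick(7): ref=17.0000 raw=[18.7000 16.1000 18.7000]
After op 5 tick(1): ref=18.0000 raw=[19.8000 17.0000 19.8000]
After op 6 tick(9): ref=27.0000 raw=[29.7000 25.1000 29.7000]
Wrap final raw readings (mod 12): 29.7000 mod 12 = 5.7000; 25.1000 mod 12 = 1.1000; 29.7000 mod 12 = 5.7000

Answer: 5.7000 1.1000 5.7000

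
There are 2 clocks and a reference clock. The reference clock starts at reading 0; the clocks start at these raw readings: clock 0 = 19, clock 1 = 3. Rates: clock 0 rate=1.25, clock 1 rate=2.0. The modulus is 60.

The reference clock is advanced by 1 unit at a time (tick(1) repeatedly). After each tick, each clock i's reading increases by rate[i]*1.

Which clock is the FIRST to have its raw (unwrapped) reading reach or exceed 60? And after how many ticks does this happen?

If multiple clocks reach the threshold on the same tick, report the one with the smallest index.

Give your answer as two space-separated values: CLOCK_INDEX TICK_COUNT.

Answer: 1 29

Derivation:
clock 0: start=19, rate=1.25, needs 60-19 = 41; ticks = ceil(41/1.25) = ceil(32.8000) = 33; reading at tick 33 = 19 + 1.25*33 = 60.2500
clock 1: start=3, rate=2.0, needs 60-3 = 57; ticks = ceil(57/2.0) = ceil(28.5000) = 29; reading at tick 29 = 3 + 2.0*29 = 61.0000
Minimum tick count = 29; winners = [1]; smallest index = 1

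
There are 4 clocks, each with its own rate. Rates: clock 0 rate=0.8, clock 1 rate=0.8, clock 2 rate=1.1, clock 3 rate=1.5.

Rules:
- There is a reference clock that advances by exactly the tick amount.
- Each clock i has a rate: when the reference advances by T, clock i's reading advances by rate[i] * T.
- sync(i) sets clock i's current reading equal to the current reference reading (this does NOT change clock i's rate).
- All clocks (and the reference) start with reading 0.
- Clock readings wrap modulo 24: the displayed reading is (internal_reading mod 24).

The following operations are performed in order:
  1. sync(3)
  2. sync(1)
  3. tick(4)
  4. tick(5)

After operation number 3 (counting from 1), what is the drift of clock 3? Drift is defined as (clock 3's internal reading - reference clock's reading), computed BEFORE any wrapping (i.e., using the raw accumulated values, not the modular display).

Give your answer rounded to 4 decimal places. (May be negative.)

After op 1 sync(3): ref=0.0000 raw=[0.0000 0.0000 0.0000 0.0000]
After op 2 sync(1): ref=0.0000 raw=[0.0000 0.0000 0.0000 0.0000]
After op 3 tick(4): ref=4.0000 raw=[3.2000 3.2000 4.4000 6.0000]
Drift of clock 3 after op 3: 6.0000 - 4.0000 = 2.0000

Answer: 2.0000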